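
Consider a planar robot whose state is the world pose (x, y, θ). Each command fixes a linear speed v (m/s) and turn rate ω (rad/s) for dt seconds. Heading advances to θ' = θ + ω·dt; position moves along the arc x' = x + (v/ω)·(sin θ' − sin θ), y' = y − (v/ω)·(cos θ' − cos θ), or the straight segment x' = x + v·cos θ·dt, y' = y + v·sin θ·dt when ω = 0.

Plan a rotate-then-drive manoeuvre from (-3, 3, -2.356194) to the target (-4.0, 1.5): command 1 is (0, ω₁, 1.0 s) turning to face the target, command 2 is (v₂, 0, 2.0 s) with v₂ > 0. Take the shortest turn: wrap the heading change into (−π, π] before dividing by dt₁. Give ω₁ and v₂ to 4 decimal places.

heading to target = atan2(1.5−3, -4−-3) = -2.1588
Δθ = wrap(-2.1588 − -2.3562) = 0.1974; ω₁ = Δθ/dt₁ = 0.1974
distance = √((-4−-3)² + (1.5−3)²) = 1.8028; v₂ = distance/dt₂ = 0.9014

ω₁ = 0.1974, v₂ = 0.9014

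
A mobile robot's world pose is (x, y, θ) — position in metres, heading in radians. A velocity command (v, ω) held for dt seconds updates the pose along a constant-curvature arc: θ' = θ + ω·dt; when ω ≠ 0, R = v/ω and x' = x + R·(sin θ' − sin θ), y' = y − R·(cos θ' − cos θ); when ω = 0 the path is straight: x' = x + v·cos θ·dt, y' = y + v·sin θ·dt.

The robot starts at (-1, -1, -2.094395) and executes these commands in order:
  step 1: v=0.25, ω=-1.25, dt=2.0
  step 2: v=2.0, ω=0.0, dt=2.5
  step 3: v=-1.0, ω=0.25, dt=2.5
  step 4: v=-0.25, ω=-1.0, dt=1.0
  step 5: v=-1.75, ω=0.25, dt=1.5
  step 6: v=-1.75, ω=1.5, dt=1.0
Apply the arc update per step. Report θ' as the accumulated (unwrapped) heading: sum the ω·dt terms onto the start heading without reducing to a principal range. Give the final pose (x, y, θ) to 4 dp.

(0.1560, -2.0575, -3.0944)

step 1: θ'=-4.5944 (R=-0.2000) → pose (-1.3718, -0.9235, -4.5944)
step 2: θ'=-4.5944 (straight) → pose (-1.9604, 4.0417, -4.5944)
step 3: θ'=-3.9694 (R=-4.0000) → pose (-0.9340, 1.8066, -3.9694)
step 4: θ'=-4.9694 (R=0.2500) → pose (-0.8763, 1.5739, -4.9694)
step 5: θ'=-4.5944 (R=-7.0000) → pose (-1.0576, -1.0294, -4.5944)
step 6: θ'=-3.0944 (R=-1.1667) → pose (0.1560, -2.0575, -3.0944)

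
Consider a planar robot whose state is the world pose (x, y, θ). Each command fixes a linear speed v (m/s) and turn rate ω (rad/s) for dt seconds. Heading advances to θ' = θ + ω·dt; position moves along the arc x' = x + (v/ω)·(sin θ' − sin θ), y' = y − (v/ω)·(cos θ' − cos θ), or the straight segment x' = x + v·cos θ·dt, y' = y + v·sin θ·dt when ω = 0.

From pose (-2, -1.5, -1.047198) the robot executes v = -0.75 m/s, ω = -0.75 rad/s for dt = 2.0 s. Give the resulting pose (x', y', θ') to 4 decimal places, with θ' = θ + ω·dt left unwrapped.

(-1.6940, -0.1715, -2.5472)

θ' = -1.0472 + -0.75·2.0 = -2.5472
R = v/ω = -0.75/-0.75 = 1.0000
x' = -2 + 1.0000·(sin -2.5472 − sin -1.0472) = -1.6940
y' = -1.5 − 1.0000·(cos -2.5472 − cos -1.0472) = -0.1715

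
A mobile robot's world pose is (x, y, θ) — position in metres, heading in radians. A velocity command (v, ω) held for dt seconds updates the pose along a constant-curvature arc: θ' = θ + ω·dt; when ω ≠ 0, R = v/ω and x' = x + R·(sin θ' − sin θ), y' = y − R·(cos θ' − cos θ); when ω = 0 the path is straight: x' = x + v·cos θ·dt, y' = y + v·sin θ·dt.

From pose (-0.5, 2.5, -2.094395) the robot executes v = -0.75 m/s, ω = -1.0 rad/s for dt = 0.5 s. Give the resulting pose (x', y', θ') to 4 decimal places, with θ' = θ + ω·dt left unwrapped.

θ' = -2.0944 + -1.0·0.5 = -2.5944
R = v/ω = -0.75/-1.0 = 0.7500
x' = -0.5 + 0.7500·(sin -2.5944 − sin -2.0944) = -0.2407
y' = 2.5 − 0.7500·(cos -2.5944 − cos -2.0944) = 2.7655

(-0.2407, 2.7655, -2.5944)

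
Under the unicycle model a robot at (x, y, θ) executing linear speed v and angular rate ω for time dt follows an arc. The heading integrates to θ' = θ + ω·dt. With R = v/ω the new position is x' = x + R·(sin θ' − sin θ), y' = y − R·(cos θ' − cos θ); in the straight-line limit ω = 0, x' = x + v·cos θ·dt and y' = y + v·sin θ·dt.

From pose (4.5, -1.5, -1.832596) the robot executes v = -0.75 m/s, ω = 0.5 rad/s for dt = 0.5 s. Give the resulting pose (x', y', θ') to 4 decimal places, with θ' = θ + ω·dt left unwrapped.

θ' = -1.8326 + 0.5·0.5 = -1.5826
R = v/ω = -0.75/0.5 = -1.5000
x' = 4.5 + -1.5000·(sin -1.5826 − sin -1.8326) = 4.5510
y' = -1.5 − -1.5000·(cos -1.5826 − cos -1.8326) = -1.1295

(4.5510, -1.1295, -1.5826)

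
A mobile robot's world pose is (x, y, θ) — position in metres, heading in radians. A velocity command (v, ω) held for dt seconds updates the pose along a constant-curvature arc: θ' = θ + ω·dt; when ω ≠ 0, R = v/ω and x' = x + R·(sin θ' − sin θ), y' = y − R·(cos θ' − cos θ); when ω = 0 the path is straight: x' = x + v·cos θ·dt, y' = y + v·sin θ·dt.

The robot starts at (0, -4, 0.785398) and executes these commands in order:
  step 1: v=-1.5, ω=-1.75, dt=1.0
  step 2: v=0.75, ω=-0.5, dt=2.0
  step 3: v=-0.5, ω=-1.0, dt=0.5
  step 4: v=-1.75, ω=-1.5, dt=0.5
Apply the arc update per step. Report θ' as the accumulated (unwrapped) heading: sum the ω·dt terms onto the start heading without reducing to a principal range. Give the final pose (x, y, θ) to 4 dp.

step 1: θ'=-0.9646 (R=0.8571) → pose (-1.3105, -3.8823, -0.9646)
step 2: θ'=-1.9646 (R=-1.5000) → pose (-1.1581, -5.3124, -1.9646)
step 3: θ'=-2.4646 (R=0.5000) → pose (-1.0096, -5.1146, -2.4646)
step 4: θ'=-3.2146 (R=1.1667) → pose (-0.1936, -4.8604, -3.2146)

(-0.1936, -4.8604, -3.2146)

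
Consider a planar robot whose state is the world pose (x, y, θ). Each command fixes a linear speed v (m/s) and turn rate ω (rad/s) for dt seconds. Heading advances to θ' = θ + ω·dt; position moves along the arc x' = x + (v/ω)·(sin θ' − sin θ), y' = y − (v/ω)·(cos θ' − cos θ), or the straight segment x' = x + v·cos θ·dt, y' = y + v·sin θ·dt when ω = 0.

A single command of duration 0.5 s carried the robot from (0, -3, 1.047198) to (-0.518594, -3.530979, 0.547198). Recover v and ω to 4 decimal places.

Δθ = 0.547198 − 1.047198 = -0.500000
ω = Δθ/dt = -0.500000/0.5 = -1.0000
R = −Δy/(cos θ' − cos θ) = 1.5000
v = R·ω = 1.5000·-1.0000 = -1.5000

v = -1.5000, ω = -1.0000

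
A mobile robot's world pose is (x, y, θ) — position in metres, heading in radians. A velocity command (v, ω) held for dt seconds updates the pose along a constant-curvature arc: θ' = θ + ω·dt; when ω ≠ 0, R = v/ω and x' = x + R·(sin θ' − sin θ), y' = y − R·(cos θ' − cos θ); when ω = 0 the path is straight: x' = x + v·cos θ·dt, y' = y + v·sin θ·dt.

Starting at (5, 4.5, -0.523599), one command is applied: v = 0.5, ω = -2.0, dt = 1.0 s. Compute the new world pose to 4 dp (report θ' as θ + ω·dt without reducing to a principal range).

(5.0199, 4.0797, -2.5236)

θ' = -0.5236 + -2.0·1.0 = -2.5236
R = v/ω = 0.5/-2.0 = -0.2500
x' = 5 + -0.2500·(sin -2.5236 − sin -0.5236) = 5.0199
y' = 4.5 − -0.2500·(cos -2.5236 − cos -0.5236) = 4.0797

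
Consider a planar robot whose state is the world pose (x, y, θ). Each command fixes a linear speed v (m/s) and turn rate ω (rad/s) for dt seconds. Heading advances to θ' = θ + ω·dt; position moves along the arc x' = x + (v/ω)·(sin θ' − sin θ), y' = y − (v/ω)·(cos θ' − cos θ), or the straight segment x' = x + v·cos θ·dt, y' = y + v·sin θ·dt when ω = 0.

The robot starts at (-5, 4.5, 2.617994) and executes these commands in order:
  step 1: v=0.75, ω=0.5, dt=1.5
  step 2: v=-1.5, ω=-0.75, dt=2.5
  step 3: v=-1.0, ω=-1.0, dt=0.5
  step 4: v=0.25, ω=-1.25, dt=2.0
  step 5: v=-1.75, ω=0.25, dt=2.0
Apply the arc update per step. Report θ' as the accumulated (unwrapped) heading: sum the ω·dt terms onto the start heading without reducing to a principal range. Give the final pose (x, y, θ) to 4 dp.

step 1: θ'=3.3680 (R=1.5000) → pose (-6.0867, 4.6627, 3.3680)
step 2: θ'=1.4930 (R=2.0000) → pose (-3.6438, 2.5583, 1.4930)
step 3: θ'=0.9930 (R=1.0000) → pose (-3.8031, 2.0898, 0.9930)
step 4: θ'=-1.5070 (R=-0.2000) → pose (-3.4360, 1.9933, -1.5070)
step 5: θ'=-1.0070 (R=-7.0000) → pose (-4.5051, 5.2879, -1.0070)

(-4.5051, 5.2879, -1.0070)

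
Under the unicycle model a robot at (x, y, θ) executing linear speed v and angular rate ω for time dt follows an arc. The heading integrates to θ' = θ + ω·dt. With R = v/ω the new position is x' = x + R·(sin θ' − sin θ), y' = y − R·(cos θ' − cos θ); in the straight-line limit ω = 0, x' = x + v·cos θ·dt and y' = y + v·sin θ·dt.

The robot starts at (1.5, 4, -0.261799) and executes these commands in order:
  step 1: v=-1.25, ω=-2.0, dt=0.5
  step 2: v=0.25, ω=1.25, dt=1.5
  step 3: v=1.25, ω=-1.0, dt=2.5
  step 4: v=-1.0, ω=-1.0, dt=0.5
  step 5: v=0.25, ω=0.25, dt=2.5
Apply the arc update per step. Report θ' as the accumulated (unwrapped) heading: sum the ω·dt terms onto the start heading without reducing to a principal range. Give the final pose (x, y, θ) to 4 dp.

step 1: θ'=-1.2618 (R=0.6250) → pose (1.0664, 4.4136, -1.2618)
step 2: θ'=0.6132 (R=0.2000) → pose (1.3720, 4.3109, 0.6132)
step 3: θ'=-1.8868 (R=-1.2500) → pose (3.2795, 2.9002, -1.8868)
step 4: θ'=-2.3868 (R=1.0000) → pose (3.5448, 3.3178, -2.3868)
step 5: θ'=-1.7618 (R=1.0000) → pose (3.2481, 2.7792, -1.7618)

(3.2481, 2.7792, -1.7618)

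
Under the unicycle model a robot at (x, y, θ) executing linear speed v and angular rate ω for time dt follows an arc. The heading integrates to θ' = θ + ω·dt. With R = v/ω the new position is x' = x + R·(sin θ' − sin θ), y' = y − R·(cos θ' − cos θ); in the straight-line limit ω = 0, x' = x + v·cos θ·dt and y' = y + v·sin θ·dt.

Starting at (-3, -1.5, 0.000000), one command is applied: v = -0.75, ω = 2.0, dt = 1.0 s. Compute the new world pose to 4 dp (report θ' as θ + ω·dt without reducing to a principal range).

θ' = 0.0000 + 2.0·1.0 = 2.0000
R = v/ω = -0.75/2.0 = -0.3750
x' = -3 + -0.3750·(sin 2.0000 − sin 0.0000) = -3.3410
y' = -1.5 − -0.3750·(cos 2.0000 − cos 0.0000) = -2.0311

(-3.3410, -2.0311, 2.0000)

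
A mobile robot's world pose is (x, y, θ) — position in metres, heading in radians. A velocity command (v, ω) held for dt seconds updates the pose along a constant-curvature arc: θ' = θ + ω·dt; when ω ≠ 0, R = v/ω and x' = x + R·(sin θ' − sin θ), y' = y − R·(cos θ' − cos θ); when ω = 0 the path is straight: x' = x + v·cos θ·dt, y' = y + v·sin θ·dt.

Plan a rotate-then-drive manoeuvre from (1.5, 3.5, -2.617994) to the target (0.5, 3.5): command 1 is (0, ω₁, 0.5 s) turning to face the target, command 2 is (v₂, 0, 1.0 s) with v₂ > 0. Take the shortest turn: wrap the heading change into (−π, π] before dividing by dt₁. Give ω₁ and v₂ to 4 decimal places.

ω₁ = -1.0472, v₂ = 1.0000

heading to target = atan2(3.5−3.5, 0.5−1.5) = 3.1416
Δθ = wrap(3.1416 − -2.6180) = -0.5236; ω₁ = Δθ/dt₁ = -1.0472
distance = √((0.5−1.5)² + (3.5−3.5)²) = 1.0000; v₂ = distance/dt₂ = 1.0000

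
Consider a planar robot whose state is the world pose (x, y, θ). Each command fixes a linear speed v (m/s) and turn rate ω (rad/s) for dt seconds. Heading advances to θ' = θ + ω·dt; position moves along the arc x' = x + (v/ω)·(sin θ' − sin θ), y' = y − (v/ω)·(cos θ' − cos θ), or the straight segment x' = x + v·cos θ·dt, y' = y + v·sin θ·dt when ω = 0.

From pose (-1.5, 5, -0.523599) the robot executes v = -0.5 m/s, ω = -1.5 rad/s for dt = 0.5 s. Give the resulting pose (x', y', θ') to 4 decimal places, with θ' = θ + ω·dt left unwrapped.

(-1.6521, 5.1911, -1.2736)

θ' = -0.5236 + -1.5·0.5 = -1.2736
R = v/ω = -0.5/-1.5 = 0.3333
x' = -1.5 + 0.3333·(sin -1.2736 − sin -0.5236) = -1.6521
y' = 5 − 0.3333·(cos -1.2736 − cos -0.5236) = 5.1911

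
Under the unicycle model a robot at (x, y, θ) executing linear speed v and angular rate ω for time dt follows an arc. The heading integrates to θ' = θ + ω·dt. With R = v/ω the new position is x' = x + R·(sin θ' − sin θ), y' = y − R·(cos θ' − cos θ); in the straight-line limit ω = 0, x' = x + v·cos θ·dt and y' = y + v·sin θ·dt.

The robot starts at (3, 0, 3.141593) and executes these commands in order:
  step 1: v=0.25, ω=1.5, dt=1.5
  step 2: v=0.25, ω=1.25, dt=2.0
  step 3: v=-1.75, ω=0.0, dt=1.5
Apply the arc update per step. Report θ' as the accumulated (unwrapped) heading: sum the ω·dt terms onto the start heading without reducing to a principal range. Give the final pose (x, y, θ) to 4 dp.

(3.3245, -2.7614, 7.8916)

step 1: θ'=5.3916 (R=0.1667) → pose (2.8703, -0.2714, 5.3916)
step 2: θ'=7.8916 (R=0.2000) → pose (3.2258, -0.1382, 7.8916)
step 3: θ'=7.8916 (straight) → pose (3.3245, -2.7614, 7.8916)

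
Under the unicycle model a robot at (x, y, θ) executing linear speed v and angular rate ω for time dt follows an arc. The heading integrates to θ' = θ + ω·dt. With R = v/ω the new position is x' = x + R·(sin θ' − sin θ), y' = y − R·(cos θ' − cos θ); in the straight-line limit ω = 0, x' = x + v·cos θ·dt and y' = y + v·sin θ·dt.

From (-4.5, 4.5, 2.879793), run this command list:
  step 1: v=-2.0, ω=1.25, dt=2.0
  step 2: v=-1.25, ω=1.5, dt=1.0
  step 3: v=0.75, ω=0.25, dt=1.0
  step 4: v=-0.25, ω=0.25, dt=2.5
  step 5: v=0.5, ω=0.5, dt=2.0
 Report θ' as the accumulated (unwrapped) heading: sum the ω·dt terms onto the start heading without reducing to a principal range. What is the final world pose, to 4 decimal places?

step 1: θ'=5.3798 (R=-1.6000) → pose (-2.8292, 7.0358, 5.3798)
step 2: θ'=6.8798 (R=-0.8333) → pose (-3.9519, 7.2094, 6.8798)
step 3: θ'=7.1298 (R=3.0000) → pose (-3.3903, 7.7035, 7.1298)
step 4: θ'=7.7548 (R=-1.0000) → pose (-3.6364, 7.1400, 7.7548)
step 5: θ'=8.7548 (R=1.0000) → pose (-4.0105, 8.0229, 8.7548)

(-4.0105, 8.0229, 8.7548)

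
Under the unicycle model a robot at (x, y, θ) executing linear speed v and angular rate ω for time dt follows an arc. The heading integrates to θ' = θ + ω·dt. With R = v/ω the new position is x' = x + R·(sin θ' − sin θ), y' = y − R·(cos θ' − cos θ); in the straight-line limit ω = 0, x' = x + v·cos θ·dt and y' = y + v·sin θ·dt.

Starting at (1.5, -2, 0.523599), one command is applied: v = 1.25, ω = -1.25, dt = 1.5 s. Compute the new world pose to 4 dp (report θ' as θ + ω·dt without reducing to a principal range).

θ' = 0.5236 + -1.25·1.5 = -1.3514
R = v/ω = 1.25/-1.25 = -1.0000
x' = 1.5 + -1.0000·(sin -1.3514 − sin 0.5236) = 2.9760
y' = -2 − -1.0000·(cos -1.3514 − cos 0.5236) = -2.6484

(2.9760, -2.6484, -1.3514)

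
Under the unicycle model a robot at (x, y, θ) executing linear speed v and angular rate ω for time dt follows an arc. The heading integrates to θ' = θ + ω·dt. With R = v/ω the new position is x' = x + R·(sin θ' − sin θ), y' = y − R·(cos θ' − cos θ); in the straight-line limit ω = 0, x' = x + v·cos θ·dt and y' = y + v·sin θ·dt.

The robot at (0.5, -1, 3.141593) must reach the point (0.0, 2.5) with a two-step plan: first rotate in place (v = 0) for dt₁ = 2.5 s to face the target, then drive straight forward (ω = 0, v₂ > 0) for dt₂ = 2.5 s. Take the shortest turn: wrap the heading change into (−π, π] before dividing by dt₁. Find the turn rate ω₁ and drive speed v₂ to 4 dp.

ω₁ = -0.5716, v₂ = 1.4142

heading to target = atan2(2.5−-1, 0−0.5) = 1.7127
Δθ = wrap(1.7127 − 3.1416) = -1.4289; ω₁ = Δθ/dt₁ = -0.5716
distance = √((0−0.5)² + (2.5−-1)²) = 3.5355; v₂ = distance/dt₂ = 1.4142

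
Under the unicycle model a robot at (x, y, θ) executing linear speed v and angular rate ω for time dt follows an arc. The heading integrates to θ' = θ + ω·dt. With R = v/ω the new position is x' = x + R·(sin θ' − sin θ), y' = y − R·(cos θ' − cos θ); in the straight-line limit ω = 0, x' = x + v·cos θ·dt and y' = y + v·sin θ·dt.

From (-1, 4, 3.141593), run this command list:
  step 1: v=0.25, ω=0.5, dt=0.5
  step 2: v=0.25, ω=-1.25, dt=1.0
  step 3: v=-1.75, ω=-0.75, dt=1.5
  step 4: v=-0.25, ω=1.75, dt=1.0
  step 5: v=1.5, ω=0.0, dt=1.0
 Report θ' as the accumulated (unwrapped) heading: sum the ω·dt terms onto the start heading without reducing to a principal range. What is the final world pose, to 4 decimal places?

(-2.6474, 1.9228, 2.7666)

step 1: θ'=3.3916 (R=0.5000) → pose (-1.1237, 3.9845, 3.3916)
step 2: θ'=2.1416 (R=-0.2000) → pose (-1.3415, 4.0702, 2.1416)
step 3: θ'=1.0166 (R=2.3333) → pose (-1.3208, 1.5815, 1.0166)
step 4: θ'=2.7666 (R=-0.1429) → pose (-1.2517, 1.3734, 2.7666)
step 5: θ'=2.7666 (straight) → pose (-2.6474, 1.9228, 2.7666)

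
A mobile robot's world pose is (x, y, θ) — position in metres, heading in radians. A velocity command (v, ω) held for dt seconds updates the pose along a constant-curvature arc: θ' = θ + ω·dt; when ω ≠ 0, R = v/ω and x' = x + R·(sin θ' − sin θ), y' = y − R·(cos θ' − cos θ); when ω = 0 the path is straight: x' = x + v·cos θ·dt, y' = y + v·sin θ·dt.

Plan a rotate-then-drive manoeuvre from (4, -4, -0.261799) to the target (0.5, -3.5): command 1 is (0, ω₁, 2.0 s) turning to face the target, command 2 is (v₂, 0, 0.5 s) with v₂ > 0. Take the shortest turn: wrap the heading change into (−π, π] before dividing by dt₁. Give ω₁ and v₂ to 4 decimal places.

heading to target = atan2(-3.5−-4, 0.5−4) = 2.9997
Δθ = wrap(2.9997 − -0.2618) = -3.0217; ω₁ = Δθ/dt₁ = -1.5108
distance = √((0.5−4)² + (-3.5−-4)²) = 3.5355; v₂ = distance/dt₂ = 7.0711

ω₁ = -1.5108, v₂ = 7.0711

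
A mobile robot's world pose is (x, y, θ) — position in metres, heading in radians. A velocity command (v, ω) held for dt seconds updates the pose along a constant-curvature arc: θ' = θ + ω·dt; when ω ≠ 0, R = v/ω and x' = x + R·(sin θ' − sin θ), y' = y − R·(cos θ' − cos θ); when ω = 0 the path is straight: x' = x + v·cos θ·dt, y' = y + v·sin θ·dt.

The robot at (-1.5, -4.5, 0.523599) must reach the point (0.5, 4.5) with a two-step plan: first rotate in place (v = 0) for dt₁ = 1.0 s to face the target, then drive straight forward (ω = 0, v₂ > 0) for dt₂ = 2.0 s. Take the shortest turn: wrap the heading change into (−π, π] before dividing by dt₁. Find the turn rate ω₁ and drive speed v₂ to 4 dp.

ω₁ = 0.8285, v₂ = 4.6098

heading to target = atan2(4.5−-4.5, 0.5−-1.5) = 1.3521
Δθ = wrap(1.3521 − 0.5236) = 0.8285; ω₁ = Δθ/dt₁ = 0.8285
distance = √((0.5−-1.5)² + (4.5−-4.5)²) = 9.2195; v₂ = distance/dt₂ = 4.6098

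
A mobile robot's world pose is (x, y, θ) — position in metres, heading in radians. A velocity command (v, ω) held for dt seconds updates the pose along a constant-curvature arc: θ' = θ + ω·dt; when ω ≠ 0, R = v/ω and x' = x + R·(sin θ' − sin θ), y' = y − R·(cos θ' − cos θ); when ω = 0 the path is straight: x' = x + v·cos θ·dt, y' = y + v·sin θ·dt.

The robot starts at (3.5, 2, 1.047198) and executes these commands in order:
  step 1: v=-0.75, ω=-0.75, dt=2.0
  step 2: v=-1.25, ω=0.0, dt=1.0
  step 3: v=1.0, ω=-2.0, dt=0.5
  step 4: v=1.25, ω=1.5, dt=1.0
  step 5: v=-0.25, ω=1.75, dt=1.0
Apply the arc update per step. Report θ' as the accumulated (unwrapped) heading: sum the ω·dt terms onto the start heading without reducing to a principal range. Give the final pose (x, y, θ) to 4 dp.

step 1: θ'=-0.4528 (R=1.0000) → pose (2.1965, 1.6008, -0.4528)
step 2: θ'=-0.4528 (straight) → pose (1.0725, 2.1476, -0.4528)
step 3: θ'=-1.4528 (R=-0.5000) → pose (1.3502, 1.7569, -1.4528)
step 4: θ'=0.0472 (R=0.8333) → pose (2.2171, 1.0226, 0.0472)
step 5: θ'=1.7972 (R=-0.1429) → pose (2.0846, 0.8478, 1.7972)

(2.0846, 0.8478, 1.7972)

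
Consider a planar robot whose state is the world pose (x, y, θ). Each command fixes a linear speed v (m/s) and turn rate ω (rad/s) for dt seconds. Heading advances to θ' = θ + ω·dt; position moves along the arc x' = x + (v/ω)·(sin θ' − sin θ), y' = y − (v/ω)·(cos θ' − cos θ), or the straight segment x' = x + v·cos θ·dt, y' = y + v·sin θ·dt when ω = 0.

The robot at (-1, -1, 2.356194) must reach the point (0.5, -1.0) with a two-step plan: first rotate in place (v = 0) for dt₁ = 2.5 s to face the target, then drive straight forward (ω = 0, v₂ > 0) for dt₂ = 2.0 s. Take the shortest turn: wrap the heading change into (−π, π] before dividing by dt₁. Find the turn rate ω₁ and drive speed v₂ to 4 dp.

heading to target = atan2(-1−-1, 0.5−-1) = 0.0000
Δθ = wrap(0.0000 − 2.3562) = -2.3562; ω₁ = Δθ/dt₁ = -0.9425
distance = √((0.5−-1)² + (-1−-1)²) = 1.5000; v₂ = distance/dt₂ = 0.7500

ω₁ = -0.9425, v₂ = 0.7500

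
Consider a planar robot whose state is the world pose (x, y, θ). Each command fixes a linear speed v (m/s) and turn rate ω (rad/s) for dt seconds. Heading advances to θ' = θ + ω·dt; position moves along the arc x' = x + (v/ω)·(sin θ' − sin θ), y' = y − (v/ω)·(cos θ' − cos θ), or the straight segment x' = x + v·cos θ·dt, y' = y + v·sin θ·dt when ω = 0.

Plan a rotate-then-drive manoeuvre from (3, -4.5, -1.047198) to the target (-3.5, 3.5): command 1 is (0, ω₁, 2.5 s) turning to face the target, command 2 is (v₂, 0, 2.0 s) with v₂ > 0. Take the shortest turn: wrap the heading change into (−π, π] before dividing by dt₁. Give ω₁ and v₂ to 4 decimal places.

ω₁ = -1.1931, v₂ = 5.1539

heading to target = atan2(3.5−-4.5, -3.5−3) = 2.2531
Δθ = wrap(2.2531 − -1.0472) = -2.9829; ω₁ = Δθ/dt₁ = -1.1931
distance = √((-3.5−3)² + (3.5−-4.5)²) = 10.3078; v₂ = distance/dt₂ = 5.1539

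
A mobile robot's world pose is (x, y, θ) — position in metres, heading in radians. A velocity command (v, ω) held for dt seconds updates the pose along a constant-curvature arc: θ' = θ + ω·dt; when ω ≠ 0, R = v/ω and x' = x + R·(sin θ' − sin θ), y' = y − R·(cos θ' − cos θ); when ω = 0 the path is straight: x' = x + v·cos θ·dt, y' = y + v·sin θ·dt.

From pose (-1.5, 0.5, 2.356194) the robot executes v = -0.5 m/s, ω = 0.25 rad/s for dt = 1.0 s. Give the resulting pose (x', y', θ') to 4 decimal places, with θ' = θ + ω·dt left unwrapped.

(-1.1062, 0.1941, 2.6062)

θ' = 2.3562 + 0.25·1.0 = 2.6062
R = v/ω = -0.5/0.25 = -2.0000
x' = -1.5 + -2.0000·(sin 2.6062 − sin 2.3562) = -1.1062
y' = 0.5 − -2.0000·(cos 2.6062 − cos 2.3562) = 0.1941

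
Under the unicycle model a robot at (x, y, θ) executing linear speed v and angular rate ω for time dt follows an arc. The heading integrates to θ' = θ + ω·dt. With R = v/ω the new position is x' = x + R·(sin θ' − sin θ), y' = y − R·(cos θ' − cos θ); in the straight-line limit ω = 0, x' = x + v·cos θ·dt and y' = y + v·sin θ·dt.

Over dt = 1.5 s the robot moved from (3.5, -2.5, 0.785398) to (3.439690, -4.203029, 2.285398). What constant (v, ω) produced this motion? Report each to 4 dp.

Δθ = 2.285398 − 0.785398 = 1.500000
ω = Δθ/dt = 1.500000/1.5 = 1.0000
R = −Δy/(cos θ' − cos θ) = -1.2500
v = R·ω = -1.2500·1.0000 = -1.2500

v = -1.2500, ω = 1.0000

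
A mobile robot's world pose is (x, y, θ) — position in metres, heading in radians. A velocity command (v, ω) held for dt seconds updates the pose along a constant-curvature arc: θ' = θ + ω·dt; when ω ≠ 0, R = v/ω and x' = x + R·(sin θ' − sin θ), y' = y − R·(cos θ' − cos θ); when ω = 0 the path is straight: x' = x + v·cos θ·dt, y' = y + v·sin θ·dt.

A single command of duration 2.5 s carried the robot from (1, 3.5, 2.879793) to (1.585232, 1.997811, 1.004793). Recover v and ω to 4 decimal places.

v = -0.7500, ω = -0.7500

Δθ = 1.004793 − 2.879793 = -1.875000
ω = Δθ/dt = -1.875000/2.5 = -0.7500
R = −Δy/(cos θ' − cos θ) = 1.0000
v = R·ω = 1.0000·-0.7500 = -0.7500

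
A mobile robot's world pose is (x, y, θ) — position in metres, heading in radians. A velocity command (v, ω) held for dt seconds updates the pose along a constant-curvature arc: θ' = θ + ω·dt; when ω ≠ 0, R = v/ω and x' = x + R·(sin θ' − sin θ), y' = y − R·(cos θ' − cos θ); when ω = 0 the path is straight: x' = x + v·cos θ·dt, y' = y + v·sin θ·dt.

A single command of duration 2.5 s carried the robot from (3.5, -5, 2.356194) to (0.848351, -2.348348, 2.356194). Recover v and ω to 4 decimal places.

v = 1.5000, ω = 0.0000

Δθ = 2.356194 − 2.356194 = 0.000000
ω = Δθ/dt = 0.000000/2.5 = 0.0000
ω = 0 → v = (Δx·cos θ + Δy·sin θ)/dt = 1.5000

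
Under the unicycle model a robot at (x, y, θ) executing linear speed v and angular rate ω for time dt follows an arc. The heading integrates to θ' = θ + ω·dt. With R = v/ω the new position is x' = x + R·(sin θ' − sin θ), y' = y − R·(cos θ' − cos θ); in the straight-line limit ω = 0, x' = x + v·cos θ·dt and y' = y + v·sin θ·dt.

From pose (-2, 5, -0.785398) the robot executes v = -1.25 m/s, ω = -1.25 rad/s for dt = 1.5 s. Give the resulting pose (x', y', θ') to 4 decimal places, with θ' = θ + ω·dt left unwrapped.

(-1.7557, 6.5935, -2.6604)

θ' = -0.7854 + -1.25·1.5 = -2.6604
R = v/ω = -1.25/-1.25 = 1.0000
x' = -2 + 1.0000·(sin -2.6604 − sin -0.7854) = -1.7557
y' = 5 − 1.0000·(cos -2.6604 − cos -0.7854) = 6.5935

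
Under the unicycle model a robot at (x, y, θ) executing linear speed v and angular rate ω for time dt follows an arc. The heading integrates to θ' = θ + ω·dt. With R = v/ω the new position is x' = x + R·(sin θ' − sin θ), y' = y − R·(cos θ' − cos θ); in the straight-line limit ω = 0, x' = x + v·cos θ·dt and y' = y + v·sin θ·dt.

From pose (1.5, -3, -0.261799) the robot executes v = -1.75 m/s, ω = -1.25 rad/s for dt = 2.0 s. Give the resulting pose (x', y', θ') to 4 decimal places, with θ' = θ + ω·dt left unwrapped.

θ' = -0.2618 + -1.25·2.0 = -2.7618
R = v/ω = -1.75/-1.25 = 1.4000
x' = 1.5 + 1.4000·(sin -2.7618 − sin -0.2618) = 1.3433
y' = -3 − 1.4000·(cos -2.7618 − cos -0.2618) = -0.3475

(1.3433, -0.3475, -2.7618)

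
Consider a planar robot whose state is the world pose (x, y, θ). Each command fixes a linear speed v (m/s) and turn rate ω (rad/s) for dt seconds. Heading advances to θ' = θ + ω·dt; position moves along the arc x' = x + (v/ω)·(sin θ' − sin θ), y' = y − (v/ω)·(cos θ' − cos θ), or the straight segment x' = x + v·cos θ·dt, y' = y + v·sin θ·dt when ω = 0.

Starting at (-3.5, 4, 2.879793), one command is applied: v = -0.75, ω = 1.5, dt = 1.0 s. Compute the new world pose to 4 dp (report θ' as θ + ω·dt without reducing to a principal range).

θ' = 2.8798 + 1.5·1.0 = 4.3798
R = v/ω = -0.75/1.5 = -0.5000
x' = -3.5 + -0.5000·(sin 4.3798 − sin 2.8798) = -2.8980
y' = 4 − -0.5000·(cos 4.3798 − cos 2.8798) = 4.3197

(-2.8980, 4.3197, 4.3798)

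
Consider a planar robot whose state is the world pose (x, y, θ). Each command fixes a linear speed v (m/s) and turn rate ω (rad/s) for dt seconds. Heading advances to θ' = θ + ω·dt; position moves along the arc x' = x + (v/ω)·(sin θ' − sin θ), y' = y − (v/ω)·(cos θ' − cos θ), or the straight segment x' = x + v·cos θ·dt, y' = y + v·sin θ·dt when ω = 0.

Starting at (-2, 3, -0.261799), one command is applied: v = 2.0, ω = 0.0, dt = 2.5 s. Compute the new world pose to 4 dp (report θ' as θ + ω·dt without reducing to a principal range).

θ' = -0.2618 + 0.0·2.5 = -0.2618
ω = 0 → straight: x' = -2 + 2.0·cos(-0.2618)·2.5 = 2.8296
y' = 3 + 2.0·sin(-0.2618)·2.5 = 1.7059

(2.8296, 1.7059, -0.2618)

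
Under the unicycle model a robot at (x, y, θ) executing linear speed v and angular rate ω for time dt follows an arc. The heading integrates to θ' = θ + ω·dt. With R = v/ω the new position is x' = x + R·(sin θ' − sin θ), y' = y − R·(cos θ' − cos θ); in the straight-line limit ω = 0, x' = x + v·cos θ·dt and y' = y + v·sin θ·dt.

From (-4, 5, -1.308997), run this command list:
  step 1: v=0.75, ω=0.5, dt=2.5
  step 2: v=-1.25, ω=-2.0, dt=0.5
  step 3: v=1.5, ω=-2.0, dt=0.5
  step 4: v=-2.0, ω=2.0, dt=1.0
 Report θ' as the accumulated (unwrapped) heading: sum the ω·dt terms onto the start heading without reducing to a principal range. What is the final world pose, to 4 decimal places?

step 1: θ'=-0.0590 (R=1.5000) → pose (-2.6396, 3.8908, -0.0590)
step 2: θ'=-1.0590 (R=0.6250) → pose (-3.1476, 4.2087, -1.0590)
step 3: θ'=-2.0590 (R=-0.7500) → pose (-3.1391, 3.4896, -2.0590)
step 4: θ'=-0.0590 (R=-1.0000) → pose (-3.9633, 4.9569, -0.0590)

(-3.9633, 4.9569, -0.0590)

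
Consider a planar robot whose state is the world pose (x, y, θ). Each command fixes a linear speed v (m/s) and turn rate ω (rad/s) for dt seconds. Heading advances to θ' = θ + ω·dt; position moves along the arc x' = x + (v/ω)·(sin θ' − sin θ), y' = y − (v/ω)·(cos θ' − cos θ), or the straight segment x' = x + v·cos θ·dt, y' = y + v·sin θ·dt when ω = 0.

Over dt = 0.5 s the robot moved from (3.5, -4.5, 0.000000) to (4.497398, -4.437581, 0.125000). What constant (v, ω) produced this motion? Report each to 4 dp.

v = 2.0000, ω = 0.2500

Δθ = 0.125000 − 0.000000 = 0.125000
ω = Δθ/dt = 0.125000/0.5 = 0.2500
R = Δx/(sin θ' − sin θ) = 8.0000
v = R·ω = 8.0000·0.2500 = 2.0000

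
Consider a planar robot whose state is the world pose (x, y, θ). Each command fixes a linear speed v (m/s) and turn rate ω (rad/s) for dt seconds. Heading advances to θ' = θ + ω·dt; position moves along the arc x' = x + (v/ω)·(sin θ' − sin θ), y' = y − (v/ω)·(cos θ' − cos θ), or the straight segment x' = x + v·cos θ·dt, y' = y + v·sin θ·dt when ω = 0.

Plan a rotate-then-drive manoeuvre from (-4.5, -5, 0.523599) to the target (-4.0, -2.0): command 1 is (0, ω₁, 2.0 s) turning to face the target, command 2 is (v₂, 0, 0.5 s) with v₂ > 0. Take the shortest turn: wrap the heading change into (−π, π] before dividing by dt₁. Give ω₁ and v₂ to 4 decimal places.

ω₁ = 0.4410, v₂ = 6.0828

heading to target = atan2(-2−-5, -4−-4.5) = 1.4056
Δθ = wrap(1.4056 − 0.5236) = 0.8820; ω₁ = Δθ/dt₁ = 0.4410
distance = √((-4−-4.5)² + (-2−-5)²) = 3.0414; v₂ = distance/dt₂ = 6.0828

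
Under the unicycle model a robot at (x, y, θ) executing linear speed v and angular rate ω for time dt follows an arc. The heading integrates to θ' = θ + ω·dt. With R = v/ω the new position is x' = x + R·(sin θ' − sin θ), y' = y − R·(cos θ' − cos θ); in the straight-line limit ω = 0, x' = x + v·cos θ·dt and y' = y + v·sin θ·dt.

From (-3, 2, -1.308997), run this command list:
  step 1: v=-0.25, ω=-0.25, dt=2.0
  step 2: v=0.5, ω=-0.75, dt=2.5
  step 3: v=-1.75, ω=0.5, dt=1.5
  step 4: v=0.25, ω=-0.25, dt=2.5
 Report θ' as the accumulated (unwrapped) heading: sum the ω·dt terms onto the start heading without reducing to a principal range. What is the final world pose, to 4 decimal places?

step 1: θ'=-1.8090 (R=1.0000) → pose (-3.0058, 2.4948, -1.8090)
step 2: θ'=-3.6840 (R=-0.6667) → pose (-3.9978, 2.0811, -3.6840)
step 3: θ'=-2.9340 (R=-3.5000) → pose (-1.4697, 1.6539, -2.9340)
step 4: θ'=-3.5590 (R=-1.0000) → pose (-2.0812, 1.7183, -3.5590)

(-2.0812, 1.7183, -3.5590)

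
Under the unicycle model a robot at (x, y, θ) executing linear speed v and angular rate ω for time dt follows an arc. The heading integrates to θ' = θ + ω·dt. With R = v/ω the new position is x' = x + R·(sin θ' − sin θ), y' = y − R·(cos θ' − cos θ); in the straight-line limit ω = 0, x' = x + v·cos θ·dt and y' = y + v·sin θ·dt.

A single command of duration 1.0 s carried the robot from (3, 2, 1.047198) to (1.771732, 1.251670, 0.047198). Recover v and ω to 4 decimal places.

Δθ = 0.047198 − 1.047198 = -1.000000
ω = Δθ/dt = -1.000000/1.0 = -1.0000
R = Δx/(sin θ' − sin θ) = 1.5000
v = R·ω = 1.5000·-1.0000 = -1.5000

v = -1.5000, ω = -1.0000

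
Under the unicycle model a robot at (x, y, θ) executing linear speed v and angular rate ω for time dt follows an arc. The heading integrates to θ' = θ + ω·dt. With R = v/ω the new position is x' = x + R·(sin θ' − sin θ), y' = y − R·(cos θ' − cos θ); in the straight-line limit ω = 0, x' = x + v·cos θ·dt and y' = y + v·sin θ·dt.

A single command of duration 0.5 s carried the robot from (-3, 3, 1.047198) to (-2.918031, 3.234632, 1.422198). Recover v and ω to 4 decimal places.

v = 0.5000, ω = 0.7500

Δθ = 1.422198 − 1.047198 = 0.375000
ω = Δθ/dt = 0.375000/0.5 = 0.7500
R = −Δy/(cos θ' − cos θ) = 0.6667
v = R·ω = 0.6667·0.7500 = 0.5000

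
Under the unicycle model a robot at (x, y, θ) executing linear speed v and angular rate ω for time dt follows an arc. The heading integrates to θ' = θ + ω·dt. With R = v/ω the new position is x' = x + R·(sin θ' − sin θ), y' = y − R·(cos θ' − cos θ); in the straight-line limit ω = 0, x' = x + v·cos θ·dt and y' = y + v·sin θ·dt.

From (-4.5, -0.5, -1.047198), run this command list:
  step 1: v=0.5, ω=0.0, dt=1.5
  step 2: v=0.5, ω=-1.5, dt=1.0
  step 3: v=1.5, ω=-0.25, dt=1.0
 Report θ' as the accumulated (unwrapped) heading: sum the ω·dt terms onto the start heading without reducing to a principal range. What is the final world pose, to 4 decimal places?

step 1: θ'=-1.0472 (straight) → pose (-4.1250, -1.1495, -1.0472)
step 2: θ'=-2.5472 (R=-0.3333) → pose (-4.2270, -1.5923, -2.5472)
step 3: θ'=-2.7972 (R=-6.0000) → pose (-5.5613, -2.2691, -2.7972)

(-5.5613, -2.2691, -2.7972)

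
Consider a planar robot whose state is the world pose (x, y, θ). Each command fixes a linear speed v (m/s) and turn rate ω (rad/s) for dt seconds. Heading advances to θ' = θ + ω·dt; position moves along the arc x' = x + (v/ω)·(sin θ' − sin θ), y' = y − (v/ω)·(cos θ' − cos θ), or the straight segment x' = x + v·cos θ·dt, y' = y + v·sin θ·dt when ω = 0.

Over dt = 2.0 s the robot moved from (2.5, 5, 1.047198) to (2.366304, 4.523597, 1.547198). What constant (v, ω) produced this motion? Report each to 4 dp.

v = -0.2500, ω = 0.2500

Δθ = 1.547198 − 1.047198 = 0.500000
ω = Δθ/dt = 0.500000/2.0 = 0.2500
R = −Δy/(cos θ' − cos θ) = -1.0000
v = R·ω = -1.0000·0.2500 = -0.2500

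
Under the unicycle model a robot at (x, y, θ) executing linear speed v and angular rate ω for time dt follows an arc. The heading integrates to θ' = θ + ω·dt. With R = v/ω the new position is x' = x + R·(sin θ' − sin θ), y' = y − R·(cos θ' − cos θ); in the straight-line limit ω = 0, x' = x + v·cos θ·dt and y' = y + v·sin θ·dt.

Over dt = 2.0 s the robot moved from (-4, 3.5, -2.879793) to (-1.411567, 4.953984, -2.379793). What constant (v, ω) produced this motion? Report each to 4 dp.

Δθ = -2.379793 − -2.879793 = 0.500000
ω = Δθ/dt = 0.500000/2.0 = 0.2500
R = Δx/(sin θ' − sin θ) = -6.0000
v = R·ω = -6.0000·0.2500 = -1.5000

v = -1.5000, ω = 0.2500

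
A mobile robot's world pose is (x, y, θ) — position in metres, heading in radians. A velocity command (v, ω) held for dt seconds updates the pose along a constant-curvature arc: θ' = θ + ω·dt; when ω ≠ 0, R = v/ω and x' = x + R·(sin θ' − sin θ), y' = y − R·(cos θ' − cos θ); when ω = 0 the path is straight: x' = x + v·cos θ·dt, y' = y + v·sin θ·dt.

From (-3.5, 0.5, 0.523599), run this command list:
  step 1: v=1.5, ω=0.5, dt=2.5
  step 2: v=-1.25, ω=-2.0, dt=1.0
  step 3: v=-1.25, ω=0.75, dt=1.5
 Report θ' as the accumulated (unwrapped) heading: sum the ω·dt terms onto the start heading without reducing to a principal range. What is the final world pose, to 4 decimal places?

(-4.4922, 2.3811, 0.8986)

step 1: θ'=1.7736 (R=3.0000) → pose (-2.0615, 3.7023, 1.7736)
step 2: θ'=-0.2264 (R=0.6250) → pose (-2.8140, 2.9674, -0.2264)
step 3: θ'=0.8986 (R=-1.6667) → pose (-4.4922, 2.3811, 0.8986)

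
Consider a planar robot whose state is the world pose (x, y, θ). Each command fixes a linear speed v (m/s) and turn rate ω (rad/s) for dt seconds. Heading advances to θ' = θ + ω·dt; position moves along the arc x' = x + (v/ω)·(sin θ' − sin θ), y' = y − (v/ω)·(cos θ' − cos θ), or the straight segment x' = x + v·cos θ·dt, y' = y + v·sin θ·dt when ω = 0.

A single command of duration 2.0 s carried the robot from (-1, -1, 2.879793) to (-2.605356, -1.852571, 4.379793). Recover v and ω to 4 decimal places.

Δθ = 4.379793 − 2.879793 = 1.500000
ω = Δθ/dt = 1.500000/2.0 = 0.7500
R = Δx/(sin θ' − sin θ) = 1.3333
v = R·ω = 1.3333·0.7500 = 1.0000

v = 1.0000, ω = 0.7500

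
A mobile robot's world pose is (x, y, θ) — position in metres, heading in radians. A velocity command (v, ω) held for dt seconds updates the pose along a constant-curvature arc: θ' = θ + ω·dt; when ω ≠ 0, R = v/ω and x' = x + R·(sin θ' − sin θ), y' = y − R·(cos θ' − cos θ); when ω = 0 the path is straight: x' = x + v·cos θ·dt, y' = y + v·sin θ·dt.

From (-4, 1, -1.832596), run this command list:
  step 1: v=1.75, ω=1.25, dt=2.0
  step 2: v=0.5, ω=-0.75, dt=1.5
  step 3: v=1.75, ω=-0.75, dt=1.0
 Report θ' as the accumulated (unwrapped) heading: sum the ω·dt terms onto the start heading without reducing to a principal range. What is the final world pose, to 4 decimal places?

(0.0763, -1.6518, -1.2076)

step 1: θ'=0.6674 (R=1.4000) → pose (-1.7812, -0.4620, 0.6674)
step 2: θ'=-0.4576 (R=-0.6667) → pose (-1.0740, -0.3875, -0.4576)
step 3: θ'=-1.2076 (R=-2.3333) → pose (0.0763, -1.6518, -1.2076)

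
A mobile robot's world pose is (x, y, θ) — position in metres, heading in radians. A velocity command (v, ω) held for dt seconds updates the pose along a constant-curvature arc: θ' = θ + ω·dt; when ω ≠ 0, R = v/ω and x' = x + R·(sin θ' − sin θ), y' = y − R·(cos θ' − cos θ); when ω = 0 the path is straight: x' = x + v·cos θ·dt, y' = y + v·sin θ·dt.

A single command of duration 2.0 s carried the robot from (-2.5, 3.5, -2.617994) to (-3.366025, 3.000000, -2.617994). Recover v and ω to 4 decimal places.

Δθ = -2.617994 − -2.617994 = 0.000000
ω = Δθ/dt = 0.000000/2.0 = 0.0000
ω = 0 → v = (Δx·cos θ + Δy·sin θ)/dt = 0.5000

v = 0.5000, ω = 0.0000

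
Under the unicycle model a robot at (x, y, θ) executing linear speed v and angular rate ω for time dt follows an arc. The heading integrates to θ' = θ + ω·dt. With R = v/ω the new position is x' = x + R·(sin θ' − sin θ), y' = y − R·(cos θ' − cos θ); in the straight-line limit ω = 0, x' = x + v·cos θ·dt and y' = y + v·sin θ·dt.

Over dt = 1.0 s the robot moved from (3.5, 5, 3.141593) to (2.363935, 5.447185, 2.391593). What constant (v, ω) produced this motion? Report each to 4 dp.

v = 1.2500, ω = -0.7500

Δθ = 2.391593 − 3.141593 = -0.750000
ω = Δθ/dt = -0.750000/1.0 = -0.7500
R = Δx/(sin θ' − sin θ) = -1.6667
v = R·ω = -1.6667·-0.7500 = 1.2500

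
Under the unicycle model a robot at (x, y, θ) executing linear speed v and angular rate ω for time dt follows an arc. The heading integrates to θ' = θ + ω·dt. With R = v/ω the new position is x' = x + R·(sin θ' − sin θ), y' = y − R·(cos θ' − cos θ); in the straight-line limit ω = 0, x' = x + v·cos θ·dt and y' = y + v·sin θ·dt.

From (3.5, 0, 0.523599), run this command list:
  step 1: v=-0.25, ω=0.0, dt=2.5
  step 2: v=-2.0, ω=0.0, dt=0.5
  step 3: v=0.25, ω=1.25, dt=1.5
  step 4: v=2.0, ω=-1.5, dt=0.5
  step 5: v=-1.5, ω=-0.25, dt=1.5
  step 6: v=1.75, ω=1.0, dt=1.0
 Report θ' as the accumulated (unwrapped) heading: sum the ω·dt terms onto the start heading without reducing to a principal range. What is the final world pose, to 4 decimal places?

(1.1178, -0.1935, 2.2736)

step 1: θ'=0.5236 (straight) → pose (2.9587, -0.3125, 0.5236)
step 2: θ'=0.5236 (straight) → pose (2.0927, -0.8125, 0.5236)
step 3: θ'=2.3986 (R=0.2000) → pose (2.1280, -0.4920, 2.3986)
step 4: θ'=1.6486 (R=-1.3333) → pose (1.7007, 0.3863, 1.6486)
step 5: θ'=1.2736 (R=6.0000) → pose (1.4558, -1.8371, 1.2736)
step 6: θ'=2.2736 (R=1.7500) → pose (1.1178, -0.1935, 2.2736)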